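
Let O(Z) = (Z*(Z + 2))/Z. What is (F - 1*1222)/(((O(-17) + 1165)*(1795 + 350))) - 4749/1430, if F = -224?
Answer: -19099/5750 ≈ -3.3216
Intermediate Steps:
O(Z) = 2 + Z (O(Z) = (Z*(2 + Z))/Z = 2 + Z)
(F - 1*1222)/(((O(-17) + 1165)*(1795 + 350))) - 4749/1430 = (-224 - 1*1222)/((((2 - 17) + 1165)*(1795 + 350))) - 4749/1430 = (-224 - 1222)/(((-15 + 1165)*2145)) - 4749*1/1430 = -1446/(1150*2145) - 4749/1430 = -1446/2466750 - 4749/1430 = -1446*1/2466750 - 4749/1430 = -241/411125 - 4749/1430 = -19099/5750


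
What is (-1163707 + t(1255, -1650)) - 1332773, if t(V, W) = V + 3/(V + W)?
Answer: -985613878/395 ≈ -2.4952e+6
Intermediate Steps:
(-1163707 + t(1255, -1650)) - 1332773 = (-1163707 + (3 + 1255² + 1255*(-1650))/(1255 - 1650)) - 1332773 = (-1163707 + (3 + 1575025 - 2070750)/(-395)) - 1332773 = (-1163707 - 1/395*(-495722)) - 1332773 = (-1163707 + 495722/395) - 1332773 = -459168543/395 - 1332773 = -985613878/395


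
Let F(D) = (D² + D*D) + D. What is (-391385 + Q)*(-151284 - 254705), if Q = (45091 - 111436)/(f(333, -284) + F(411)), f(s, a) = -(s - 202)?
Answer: 53726938102491535/338122 ≈ 1.5890e+11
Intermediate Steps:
f(s, a) = 202 - s (f(s, a) = -(-202 + s) = 202 - s)
F(D) = D + 2*D² (F(D) = (D² + D²) + D = 2*D² + D = D + 2*D²)
Q = -66345/338122 (Q = (45091 - 111436)/((202 - 1*333) + 411*(1 + 2*411)) = -66345/((202 - 333) + 411*(1 + 822)) = -66345/(-131 + 411*823) = -66345/(-131 + 338253) = -66345/338122 ≈ -0.19622)
(-391385 + Q)*(-151284 - 254705) = (-391385 - 66345/338122)*(-151284 - 254705) = -132335945315/338122*(-405989) = 53726938102491535/338122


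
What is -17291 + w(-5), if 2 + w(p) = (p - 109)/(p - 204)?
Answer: -190217/11 ≈ -17292.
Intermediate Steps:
w(p) = -2 + (-109 + p)/(-204 + p) (w(p) = -2 + (p - 109)/(p - 204) = -2 + (-109 + p)/(-204 + p))
-17291 + w(-5) = -17291 + (299 - 1*(-5))/(-204 - 5) = -17291 + (299 + 5)/(-209) = -17291 - 1/209*304 = -17291 - 16/11 = -190217/11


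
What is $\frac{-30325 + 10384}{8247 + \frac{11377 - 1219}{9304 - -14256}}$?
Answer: $- \frac{78301660}{32384913} \approx -2.4178$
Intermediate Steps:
$\frac{-30325 + 10384}{8247 + \frac{11377 - 1219}{9304 - -14256}} = - \frac{19941}{8247 + \frac{10158}{9304 + 14256}} = - \frac{19941}{8247 + \frac{10158}{23560}} = - \frac{19941}{8247 + 10158 \cdot \frac{1}{23560}} = - \frac{19941}{8247 + \frac{5079}{11780}} = - \frac{19941}{\frac{97154739}{11780}} = \left(-19941\right) \frac{11780}{97154739} = - \frac{78301660}{32384913}$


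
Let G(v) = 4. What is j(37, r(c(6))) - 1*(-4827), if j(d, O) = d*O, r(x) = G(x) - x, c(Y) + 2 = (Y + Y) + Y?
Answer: 4383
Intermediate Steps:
c(Y) = -2 + 3*Y (c(Y) = -2 + ((Y + Y) + Y) = -2 + (2*Y + Y) = -2 + 3*Y)
r(x) = 4 - x
j(d, O) = O*d
j(37, r(c(6))) - 1*(-4827) = (4 - (-2 + 3*6))*37 - 1*(-4827) = (4 - (-2 + 18))*37 + 4827 = (4 - 1*16)*37 + 4827 = (4 - 16)*37 + 4827 = -12*37 + 4827 = -444 + 4827 = 4383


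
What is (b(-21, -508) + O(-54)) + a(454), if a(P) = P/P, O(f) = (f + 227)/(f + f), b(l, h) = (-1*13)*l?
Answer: 29419/108 ≈ 272.40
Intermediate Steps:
b(l, h) = -13*l
O(f) = (227 + f)/(2*f) (O(f) = (227 + f)/((2*f)) = (227 + f)*(1/(2*f)) = (227 + f)/(2*f))
a(P) = 1
(b(-21, -508) + O(-54)) + a(454) = (-13*(-21) + (½)*(227 - 54)/(-54)) + 1 = (273 + (½)*(-1/54)*173) + 1 = (273 - 173/108) + 1 = 29311/108 + 1 = 29419/108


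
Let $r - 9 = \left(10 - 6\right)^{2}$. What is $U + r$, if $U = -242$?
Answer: $-217$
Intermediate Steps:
$r = 25$ ($r = 9 + \left(10 - 6\right)^{2} = 9 + 4^{2} = 9 + 16 = 25$)
$U + r = -242 + 25 = -217$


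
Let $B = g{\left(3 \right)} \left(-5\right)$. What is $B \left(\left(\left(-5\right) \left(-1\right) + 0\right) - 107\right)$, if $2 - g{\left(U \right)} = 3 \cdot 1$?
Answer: $-510$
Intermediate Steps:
$g{\left(U \right)} = -1$ ($g{\left(U \right)} = 2 - 3 \cdot 1 = 2 - 3 = -1$)
$B = 5$ ($B = \left(-1\right) \left(-5\right) = 5$)
$B \left(\left(\left(-5\right) \left(-1\right) + 0\right) - 107\right) = 5 \left(\left(\left(-5\right) \left(-1\right) + 0\right) - 107\right) = 5 \left(\left(5 + 0\right) - 107\right) = 5 \left(5 - 107\right) = 5 \left(-102\right) = -510$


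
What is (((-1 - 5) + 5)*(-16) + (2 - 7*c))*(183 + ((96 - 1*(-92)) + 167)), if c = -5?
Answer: 28514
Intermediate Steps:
(((-1 - 5) + 5)*(-16) + (2 - 7*c))*(183 + ((96 - 1*(-92)) + 167)) = (((-1 - 5) + 5)*(-16) + (2 - 7*(-5)))*(183 + ((96 - 1*(-92)) + 167)) = ((-6 + 5)*(-16) + (2 + 35))*(183 + ((96 + 92) + 167)) = (-1*(-16) + 37)*(183 + (188 + 167)) = (16 + 37)*(183 + 355) = 53*538 = 28514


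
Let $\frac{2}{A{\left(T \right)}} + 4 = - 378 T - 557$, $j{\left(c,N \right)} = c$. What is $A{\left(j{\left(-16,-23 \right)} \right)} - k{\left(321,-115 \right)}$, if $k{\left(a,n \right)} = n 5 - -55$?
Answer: $\frac{2853242}{5487} \approx 520.0$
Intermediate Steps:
$k{\left(a,n \right)} = 55 + 5 n$ ($k{\left(a,n \right)} = 5 n + 55 = 55 + 5 n$)
$A{\left(T \right)} = \frac{2}{-561 - 378 T}$ ($A{\left(T \right)} = \frac{2}{-4 - \left(557 + 378 T\right)} = \frac{2}{-561 - 378 T}$)
$A{\left(j{\left(-16,-23 \right)} \right)} - k{\left(321,-115 \right)} = - \frac{2}{561 + 378 \left(-16\right)} - \left(55 + 5 \left(-115\right)\right) = - \frac{2}{561 - 6048} - \left(55 - 575\right) = - \frac{2}{-5487} - -520 = \left(-2\right) \left(- \frac{1}{5487}\right) + 520 = \frac{2}{5487} + 520 = \frac{2853242}{5487}$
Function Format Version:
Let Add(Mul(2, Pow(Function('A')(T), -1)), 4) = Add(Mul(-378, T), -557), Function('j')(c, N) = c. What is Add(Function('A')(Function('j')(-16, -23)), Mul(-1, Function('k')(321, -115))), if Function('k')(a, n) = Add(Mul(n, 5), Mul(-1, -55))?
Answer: Rational(2853242, 5487) ≈ 520.00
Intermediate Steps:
Function('k')(a, n) = Add(55, Mul(5, n)) (Function('k')(a, n) = Add(Mul(5, n), 55) = Add(55, Mul(5, n)))
Function('A')(T) = Mul(2, Pow(Add(-561, Mul(-378, T)), -1)) (Function('A')(T) = Mul(2, Pow(Add(-4, Add(Mul(-378, T), -557)), -1)) = Mul(2, Pow(Add(-4, Add(-557, Mul(-378, T))), -1)) = Mul(2, Pow(Add(-561, Mul(-378, T)), -1)))
Add(Function('A')(Function('j')(-16, -23)), Mul(-1, Function('k')(321, -115))) = Add(Mul(-2, Pow(Add(561, Mul(378, -16)), -1)), Mul(-1, Add(55, Mul(5, -115)))) = Add(Mul(-2, Pow(Add(561, -6048), -1)), Mul(-1, Add(55, -575))) = Add(Mul(-2, Pow(-5487, -1)), Mul(-1, -520)) = Add(Mul(-2, Rational(-1, 5487)), 520) = Add(Rational(2, 5487), 520) = Rational(2853242, 5487)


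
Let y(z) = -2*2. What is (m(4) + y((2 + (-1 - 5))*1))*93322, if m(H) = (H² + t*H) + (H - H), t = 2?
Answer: 1866440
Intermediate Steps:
m(H) = H² + 2*H (m(H) = (H² + 2*H) + (H - H) = (H² + 2*H) + 0 = H² + 2*H)
y(z) = -4
(m(4) + y((2 + (-1 - 5))*1))*93322 = (4*(2 + 4) - 4)*93322 = (4*6 - 4)*93322 = (24 - 4)*93322 = 20*93322 = 1866440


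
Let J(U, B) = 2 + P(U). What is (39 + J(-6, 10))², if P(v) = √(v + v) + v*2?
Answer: 829 + 116*I*√3 ≈ 829.0 + 200.92*I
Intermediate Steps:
P(v) = 2*v + √2*√v (P(v) = √(2*v) + 2*v = √2*√v + 2*v = 2*v + √2*√v)
J(U, B) = 2 + 2*U + √2*√U (J(U, B) = 2 + (2*U + √2*√U) = 2 + 2*U + √2*√U)
(39 + J(-6, 10))² = (39 + (2 + 2*(-6) + √2*√(-6)))² = (39 + (2 - 12 + √2*(I*√6)))² = (39 + (2 - 12 + 2*I*√3))² = (39 + (-10 + 2*I*√3))² = (29 + 2*I*√3)²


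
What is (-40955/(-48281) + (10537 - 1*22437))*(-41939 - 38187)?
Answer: 46032622971070/48281 ≈ 9.5343e+8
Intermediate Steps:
(-40955/(-48281) + (10537 - 1*22437))*(-41939 - 38187) = (-40955*(-1/48281) + (10537 - 22437))*(-80126) = (40955/48281 - 11900)*(-80126) = -574502945/48281*(-80126) = 46032622971070/48281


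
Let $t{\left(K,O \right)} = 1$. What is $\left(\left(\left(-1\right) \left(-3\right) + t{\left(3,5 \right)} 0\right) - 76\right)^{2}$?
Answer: $5329$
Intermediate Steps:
$\left(\left(\left(-1\right) \left(-3\right) + t{\left(3,5 \right)} 0\right) - 76\right)^{2} = \left(\left(\left(-1\right) \left(-3\right) + 1 \cdot 0\right) - 76\right)^{2} = \left(\left(3 + 0\right) - 76\right)^{2} = \left(3 - 76\right)^{2} = \left(-73\right)^{2} = 5329$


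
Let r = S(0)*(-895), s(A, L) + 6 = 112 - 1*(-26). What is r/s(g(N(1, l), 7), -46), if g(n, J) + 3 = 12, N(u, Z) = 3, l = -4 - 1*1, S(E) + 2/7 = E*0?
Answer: 895/462 ≈ 1.9372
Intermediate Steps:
S(E) = -2/7 (S(E) = -2/7 + E*0 = -2/7 + 0 = -2/7)
l = -5 (l = -4 - 1 = -5)
g(n, J) = 9 (g(n, J) = -3 + 12 = 9)
s(A, L) = 132 (s(A, L) = -6 + (112 - 1*(-26)) = -6 + (112 + 26) = -6 + 138 = 132)
r = 1790/7 (r = -2/7*(-895) = 1790/7 ≈ 255.71)
r/s(g(N(1, l), 7), -46) = (1790/7)/132 = (1790/7)*(1/132) = 895/462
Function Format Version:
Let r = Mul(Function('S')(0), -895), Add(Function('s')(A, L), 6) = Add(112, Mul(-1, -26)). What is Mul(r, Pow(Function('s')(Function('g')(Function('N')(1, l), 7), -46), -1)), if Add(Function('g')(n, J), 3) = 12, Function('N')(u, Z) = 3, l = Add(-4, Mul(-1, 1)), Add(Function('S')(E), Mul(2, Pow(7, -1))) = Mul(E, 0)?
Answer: Rational(895, 462) ≈ 1.9372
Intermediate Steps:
Function('S')(E) = Rational(-2, 7) (Function('S')(E) = Add(Rational(-2, 7), Mul(E, 0)) = Add(Rational(-2, 7), 0) = Rational(-2, 7))
l = -5 (l = Add(-4, -1) = -5)
Function('g')(n, J) = 9 (Function('g')(n, J) = Add(-3, 12) = 9)
Function('s')(A, L) = 132 (Function('s')(A, L) = Add(-6, Add(112, Mul(-1, -26))) = Add(-6, Add(112, 26)) = Add(-6, 138) = 132)
r = Rational(1790, 7) (r = Mul(Rational(-2, 7), -895) = Rational(1790, 7) ≈ 255.71)
Mul(r, Pow(Function('s')(Function('g')(Function('N')(1, l), 7), -46), -1)) = Mul(Rational(1790, 7), Pow(132, -1)) = Mul(Rational(1790, 7), Rational(1, 132)) = Rational(895, 462)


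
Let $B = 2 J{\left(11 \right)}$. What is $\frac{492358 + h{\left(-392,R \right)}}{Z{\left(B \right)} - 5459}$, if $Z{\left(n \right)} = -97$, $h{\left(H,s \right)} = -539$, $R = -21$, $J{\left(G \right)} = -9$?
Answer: $- \frac{491819}{5556} \approx -88.52$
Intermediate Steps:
$B = -18$ ($B = 2 \left(-9\right) = -18$)
$\frac{492358 + h{\left(-392,R \right)}}{Z{\left(B \right)} - 5459} = \frac{492358 - 539}{-97 - 5459} = \frac{491819}{-5556} = 491819 \left(- \frac{1}{5556}\right) = - \frac{491819}{5556}$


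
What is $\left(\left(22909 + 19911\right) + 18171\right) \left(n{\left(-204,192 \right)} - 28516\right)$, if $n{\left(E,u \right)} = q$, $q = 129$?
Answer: $-1731351517$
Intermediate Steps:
$n{\left(E,u \right)} = 129$
$\left(\left(22909 + 19911\right) + 18171\right) \left(n{\left(-204,192 \right)} - 28516\right) = \left(\left(22909 + 19911\right) + 18171\right) \left(129 - 28516\right) = \left(42820 + 18171\right) \left(-28387\right) = 60991 \left(-28387\right) = -1731351517$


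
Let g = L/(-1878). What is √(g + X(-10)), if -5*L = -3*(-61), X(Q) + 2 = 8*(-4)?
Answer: 11*I*√2751270/3130 ≈ 5.8293*I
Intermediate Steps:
X(Q) = -34 (X(Q) = -2 + 8*(-4) = -2 - 32 = -34)
L = -183/5 (L = -(-3)*(-61)/5 = -⅕*183 = -183/5 ≈ -36.600)
g = 61/3130 (g = -183/5/(-1878) = -183/5*(-1/1878) = 61/3130 ≈ 0.019489)
√(g + X(-10)) = √(61/3130 - 34) = √(-106359/3130) = 11*I*√2751270/3130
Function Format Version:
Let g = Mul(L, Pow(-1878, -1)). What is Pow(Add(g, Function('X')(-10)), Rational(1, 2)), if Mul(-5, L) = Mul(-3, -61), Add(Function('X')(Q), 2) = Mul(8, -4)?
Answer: Mul(Rational(11, 3130), I, Pow(2751270, Rational(1, 2))) ≈ Mul(5.8293, I)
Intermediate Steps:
Function('X')(Q) = -34 (Function('X')(Q) = Add(-2, Mul(8, -4)) = Add(-2, -32) = -34)
L = Rational(-183, 5) (L = Mul(Rational(-1, 5), Mul(-3, -61)) = Mul(Rational(-1, 5), 183) = Rational(-183, 5) ≈ -36.600)
g = Rational(61, 3130) (g = Mul(Rational(-183, 5), Pow(-1878, -1)) = Mul(Rational(-183, 5), Rational(-1, 1878)) = Rational(61, 3130) ≈ 0.019489)
Pow(Add(g, Function('X')(-10)), Rational(1, 2)) = Pow(Add(Rational(61, 3130), -34), Rational(1, 2)) = Pow(Rational(-106359, 3130), Rational(1, 2)) = Mul(Rational(11, 3130), I, Pow(2751270, Rational(1, 2)))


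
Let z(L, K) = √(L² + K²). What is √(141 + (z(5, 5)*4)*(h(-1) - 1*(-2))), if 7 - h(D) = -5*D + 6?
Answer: √(141 - 40*√2) ≈ 9.1887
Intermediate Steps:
z(L, K) = √(K² + L²)
h(D) = 1 + 5*D (h(D) = 7 - (-5*D + 6) = 7 - (6 - 5*D) = 7 + (-6 + 5*D) = 1 + 5*D)
√(141 + (z(5, 5)*4)*(h(-1) - 1*(-2))) = √(141 + (√(5² + 5²)*4)*((1 + 5*(-1)) - 1*(-2))) = √(141 + (√(25 + 25)*4)*((1 - 5) + 2)) = √(141 + (√50*4)*(-4 + 2)) = √(141 + ((5*√2)*4)*(-2)) = √(141 + (20*√2)*(-2)) = √(141 - 40*√2)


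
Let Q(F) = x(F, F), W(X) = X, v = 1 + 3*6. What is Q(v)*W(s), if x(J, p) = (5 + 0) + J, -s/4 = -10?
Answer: 960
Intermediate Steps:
s = 40 (s = -4*(-10) = 40)
x(J, p) = 5 + J
v = 19 (v = 1 + 18 = 19)
Q(F) = 5 + F
Q(v)*W(s) = (5 + 19)*40 = 24*40 = 960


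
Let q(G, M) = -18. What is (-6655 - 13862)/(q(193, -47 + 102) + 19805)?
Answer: -20517/19787 ≈ -1.0369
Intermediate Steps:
(-6655 - 13862)/(q(193, -47 + 102) + 19805) = (-6655 - 13862)/(-18 + 19805) = -20517/19787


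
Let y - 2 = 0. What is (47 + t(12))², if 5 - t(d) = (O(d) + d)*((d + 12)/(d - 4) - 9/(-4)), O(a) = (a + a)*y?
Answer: 69169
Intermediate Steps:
y = 2 (y = 2 + 0 = 2)
O(a) = 4*a (O(a) = (a + a)*2 = (2*a)*2 = 4*a)
t(d) = 5 - 5*d*(9/4 + (12 + d)/(-4 + d)) (t(d) = 5 - (4*d + d)*((d + 12)/(d - 4) - 9/(-4)) = 5 - 5*d*((12 + d)/(-4 + d) - 9*(-¼)) = 5 - 5*d*((12 + d)/(-4 + d) + 9/4) = 5 - 5*d*(9/4 + (12 + d)/(-4 + d)))
(47 + t(12))² = (47 + 5*(-16 - 13*12² - 8*12)/(4*(-4 + 12)))² = (47 + (5/4)*(-16 - 13*144 - 96)/8)² = (47 + (5/4)*(⅛)*(-16 - 1872 - 96))² = (47 + (5/4)*(⅛)*(-1984))² = (47 - 310)² = (-263)² = 69169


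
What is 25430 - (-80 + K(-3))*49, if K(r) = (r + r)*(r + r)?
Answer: 27586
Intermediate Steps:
K(r) = 4*r² (K(r) = (2*r)*(2*r) = 4*r²)
25430 - (-80 + K(-3))*49 = 25430 - (-80 + 4*(-3)²)*49 = 25430 - (-80 + 4*9)*49 = 25430 - (-80 + 36)*49 = 25430 - (-44)*49 = 25430 - 1*(-2156) = 25430 + 2156 = 27586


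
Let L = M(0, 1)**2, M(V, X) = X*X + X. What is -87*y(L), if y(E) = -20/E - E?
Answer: 783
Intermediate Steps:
M(V, X) = X + X**2 (M(V, X) = X**2 + X = X + X**2)
L = 4 (L = (1*(1 + 1))**2 = (1*2)**2 = 2**2 = 4)
y(E) = -E - 20/E
-87*y(L) = -87*(-1*4 - 20/4) = -87*(-4 - 20*1/4) = -87*(-4 - 5) = -87*(-9) = 783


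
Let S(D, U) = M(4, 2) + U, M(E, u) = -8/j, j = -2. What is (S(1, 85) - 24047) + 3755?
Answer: -20203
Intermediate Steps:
M(E, u) = 4 (M(E, u) = -8/(-2) = -8*(-½) = 4)
S(D, U) = 4 + U
(S(1, 85) - 24047) + 3755 = ((4 + 85) - 24047) + 3755 = (89 - 24047) + 3755 = -23958 + 3755 = -20203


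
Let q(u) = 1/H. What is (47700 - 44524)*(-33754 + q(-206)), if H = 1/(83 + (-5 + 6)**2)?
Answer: -106935920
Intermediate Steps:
H = 1/84 (H = 1/(83 + 1**2) = 1/(83 + 1) = 1/84 ≈ 0.011905)
q(u) = 84 (q(u) = 1/(1/84) = 84)
(47700 - 44524)*(-33754 + q(-206)) = (47700 - 44524)*(-33754 + 84) = 3176*(-33670) = -106935920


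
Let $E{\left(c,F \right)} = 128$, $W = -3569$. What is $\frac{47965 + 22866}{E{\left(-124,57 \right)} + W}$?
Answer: $- \frac{70831}{3441} \approx -20.584$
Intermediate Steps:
$\frac{47965 + 22866}{E{\left(-124,57 \right)} + W} = \frac{47965 + 22866}{128 - 3569} = \frac{70831}{-3441} = 70831 \left(- \frac{1}{3441}\right) = - \frac{70831}{3441}$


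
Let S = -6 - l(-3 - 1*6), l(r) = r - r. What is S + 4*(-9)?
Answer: -42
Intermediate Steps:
l(r) = 0
S = -6 (S = -6 - 1*0 = -6 + 0 = -6)
S + 4*(-9) = -6 + 4*(-9) = -6 - 36 = -42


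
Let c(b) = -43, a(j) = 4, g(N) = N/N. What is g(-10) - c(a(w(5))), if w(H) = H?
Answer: 44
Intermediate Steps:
g(N) = 1
g(-10) - c(a(w(5))) = 1 - 1*(-43) = 1 + 43 = 44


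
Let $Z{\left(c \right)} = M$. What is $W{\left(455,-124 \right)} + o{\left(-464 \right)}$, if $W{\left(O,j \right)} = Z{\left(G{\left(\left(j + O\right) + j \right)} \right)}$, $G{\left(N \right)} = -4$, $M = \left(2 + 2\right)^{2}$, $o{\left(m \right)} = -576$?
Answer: $-560$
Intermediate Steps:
$M = 16$ ($M = 4^{2} = 16$)
$Z{\left(c \right)} = 16$
$W{\left(O,j \right)} = 16$
$W{\left(455,-124 \right)} + o{\left(-464 \right)} = 16 - 576 = -560$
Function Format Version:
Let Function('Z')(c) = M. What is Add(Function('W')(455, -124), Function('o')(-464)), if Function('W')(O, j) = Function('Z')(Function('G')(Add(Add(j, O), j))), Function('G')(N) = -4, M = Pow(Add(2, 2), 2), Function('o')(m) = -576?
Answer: -560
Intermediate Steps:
M = 16 (M = Pow(4, 2) = 16)
Function('Z')(c) = 16
Function('W')(O, j) = 16
Add(Function('W')(455, -124), Function('o')(-464)) = Add(16, -576) = -560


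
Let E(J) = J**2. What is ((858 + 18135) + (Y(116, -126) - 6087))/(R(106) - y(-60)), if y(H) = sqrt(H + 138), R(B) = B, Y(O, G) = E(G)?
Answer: 1525446/5579 + 14391*sqrt(78)/5579 ≈ 296.21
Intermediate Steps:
Y(O, G) = G**2
y(H) = sqrt(138 + H)
((858 + 18135) + (Y(116, -126) - 6087))/(R(106) - y(-60)) = ((858 + 18135) + ((-126)**2 - 6087))/(106 - sqrt(138 - 60)) = (18993 + (15876 - 6087))/(106 - sqrt(78)) = (18993 + 9789)/(106 - sqrt(78)) = 28782/(106 - sqrt(78))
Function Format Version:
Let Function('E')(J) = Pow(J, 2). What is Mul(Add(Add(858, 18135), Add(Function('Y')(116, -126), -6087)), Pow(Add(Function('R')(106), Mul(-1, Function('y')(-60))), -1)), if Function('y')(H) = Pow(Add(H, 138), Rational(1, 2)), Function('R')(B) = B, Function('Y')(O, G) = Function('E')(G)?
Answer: Add(Rational(1525446, 5579), Mul(Rational(14391, 5579), Pow(78, Rational(1, 2)))) ≈ 296.21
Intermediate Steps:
Function('Y')(O, G) = Pow(G, 2)
Function('y')(H) = Pow(Add(138, H), Rational(1, 2))
Mul(Add(Add(858, 18135), Add(Function('Y')(116, -126), -6087)), Pow(Add(Function('R')(106), Mul(-1, Function('y')(-60))), -1)) = Mul(Add(Add(858, 18135), Add(Pow(-126, 2), -6087)), Pow(Add(106, Mul(-1, Pow(Add(138, -60), Rational(1, 2)))), -1)) = Mul(Add(18993, Add(15876, -6087)), Pow(Add(106, Mul(-1, Pow(78, Rational(1, 2)))), -1)) = Mul(Add(18993, 9789), Pow(Add(106, Mul(-1, Pow(78, Rational(1, 2)))), -1)) = Mul(28782, Pow(Add(106, Mul(-1, Pow(78, Rational(1, 2)))), -1))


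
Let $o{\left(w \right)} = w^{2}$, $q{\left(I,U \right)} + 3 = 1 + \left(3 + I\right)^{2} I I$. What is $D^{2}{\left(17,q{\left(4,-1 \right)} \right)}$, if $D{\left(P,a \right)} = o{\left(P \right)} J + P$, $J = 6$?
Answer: $3066001$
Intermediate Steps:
$q{\left(I,U \right)} = -2 + I^{2} \left(3 + I\right)^{2}$ ($q{\left(I,U \right)} = -3 + \left(1 + \left(3 + I\right)^{2} I I\right) = -3 + \left(1 + \left(3 + I\right)^{2} I^{2}\right) = -3 + \left(1 + I^{2} \left(3 + I\right)^{2}\right) = -2 + I^{2} \left(3 + I\right)^{2}$)
$D{\left(P,a \right)} = P + 6 P^{2}$ ($D{\left(P,a \right)} = P^{2} \cdot 6 + P = 6 P^{2} + P = P + 6 P^{2}$)
$D^{2}{\left(17,q{\left(4,-1 \right)} \right)} = \left(17 \left(1 + 6 \cdot 17\right)\right)^{2} = \left(17 \left(1 + 102\right)\right)^{2} = \left(17 \cdot 103\right)^{2} = 1751^{2} = 3066001$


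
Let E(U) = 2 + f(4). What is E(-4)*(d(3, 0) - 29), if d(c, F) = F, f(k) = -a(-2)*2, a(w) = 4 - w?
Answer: 290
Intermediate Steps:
f(k) = -12 (f(k) = -(4 - 1*(-2))*2 = -(4 + 2)*2 = -1*6*2 = -6*2 = -12)
E(U) = -10 (E(U) = 2 - 12 = -10)
E(-4)*(d(3, 0) - 29) = -10*(0 - 29) = -10*(-29) = 290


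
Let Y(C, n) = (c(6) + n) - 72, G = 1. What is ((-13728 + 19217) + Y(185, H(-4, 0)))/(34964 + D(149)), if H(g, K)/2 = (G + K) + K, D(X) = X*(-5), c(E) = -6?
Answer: 5413/34219 ≈ 0.15819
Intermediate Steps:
D(X) = -5*X
H(g, K) = 2 + 4*K (H(g, K) = 2*((1 + K) + K) = 2*(1 + 2*K) = 2 + 4*K)
Y(C, n) = -78 + n (Y(C, n) = (-6 + n) - 72 = -78 + n)
((-13728 + 19217) + Y(185, H(-4, 0)))/(34964 + D(149)) = ((-13728 + 19217) + (-78 + (2 + 4*0)))/(34964 - 5*149) = (5489 + (-78 + (2 + 0)))/(34964 - 745) = (5489 + (-78 + 2))/34219 = (5489 - 76)*(1/34219) = 5413*(1/34219) = 5413/34219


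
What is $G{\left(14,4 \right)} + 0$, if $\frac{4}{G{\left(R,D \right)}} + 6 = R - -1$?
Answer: $\frac{4}{9} \approx 0.44444$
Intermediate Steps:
$G{\left(R,D \right)} = \frac{4}{-5 + R}$ ($G{\left(R,D \right)} = \frac{4}{-6 + \left(R - -1\right)} = \frac{4}{-6 + \left(R + 1\right)} = \frac{4}{-6 + \left(1 + R\right)} = \frac{4}{-5 + R}$)
$G{\left(14,4 \right)} + 0 = \frac{4}{-5 + 14} + 0 = \frac{4}{9} + 0 = \frac{4}{9}$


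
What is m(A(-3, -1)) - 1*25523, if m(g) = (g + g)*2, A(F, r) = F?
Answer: -25535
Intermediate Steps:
m(g) = 4*g (m(g) = (2*g)*2 = 4*g)
m(A(-3, -1)) - 1*25523 = 4*(-3) - 1*25523 = -12 - 25523 = -25535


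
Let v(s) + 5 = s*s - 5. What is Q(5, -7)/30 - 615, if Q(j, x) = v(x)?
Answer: -6137/10 ≈ -613.70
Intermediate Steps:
v(s) = -10 + s**2 (v(s) = -5 + (s*s - 5) = -5 + (s**2 - 5) = -5 + (-5 + s**2) = -10 + s**2)
Q(j, x) = -10 + x**2
Q(5, -7)/30 - 615 = (-10 + (-7)**2)/30 - 615 = (-10 + 49)*(1/30) - 615 = 39*(1/30) - 615 = 13/10 - 615 = -6137/10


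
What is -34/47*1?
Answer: -34/47 ≈ -0.72340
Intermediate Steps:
-34/47*1 = -34/47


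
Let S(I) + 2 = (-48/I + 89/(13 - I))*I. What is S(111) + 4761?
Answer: 451799/98 ≈ 4610.2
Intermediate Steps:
S(I) = -2 + I*(-48/I + 89/(13 - I)) (S(I) = -2 + (-48/I + 89/(13 - I))*I = -2 + I*(-48/I + 89/(13 - I)))
S(111) + 4761 = (650 - 139*111)/(-13 + 111) + 4761 = (650 - 15429)/98 + 4761 = (1/98)*(-14779) + 4761 = -14779/98 + 4761 = 451799/98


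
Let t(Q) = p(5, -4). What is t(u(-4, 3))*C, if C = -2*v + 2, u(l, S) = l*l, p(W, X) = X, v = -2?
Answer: -24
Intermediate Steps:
u(l, S) = l²
C = 6 (C = -2*(-2) + 2 = 4 + 2 = 6)
t(Q) = -4
t(u(-4, 3))*C = -4*6 = -24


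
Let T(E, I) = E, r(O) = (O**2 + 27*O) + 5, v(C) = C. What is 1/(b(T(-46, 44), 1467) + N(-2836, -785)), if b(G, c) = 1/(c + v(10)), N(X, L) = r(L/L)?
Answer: 1477/48742 ≈ 0.030302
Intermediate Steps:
r(O) = 5 + O**2 + 27*O
N(X, L) = 33 (N(X, L) = 5 + (L/L)**2 + 27*(L/L) = 5 + 1**2 + 27*1 = 5 + 1 + 27 = 33)
b(G, c) = 1/(10 + c) (b(G, c) = 1/(c + 10) = 1/(10 + c))
1/(b(T(-46, 44), 1467) + N(-2836, -785)) = 1/(1/(10 + 1467) + 33) = 1/(1/1477 + 33) = 1/(48742/1477) = 1477/48742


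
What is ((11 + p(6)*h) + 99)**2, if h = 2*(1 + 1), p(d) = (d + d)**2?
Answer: 470596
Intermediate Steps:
p(d) = 4*d**2 (p(d) = (2*d)**2 = 4*d**2)
h = 4 (h = 2*2 = 4)
((11 + p(6)*h) + 99)**2 = ((11 + (4*6**2)*4) + 99)**2 = ((11 + (4*36)*4) + 99)**2 = ((11 + 144*4) + 99)**2 = ((11 + 576) + 99)**2 = (587 + 99)**2 = 686**2 = 470596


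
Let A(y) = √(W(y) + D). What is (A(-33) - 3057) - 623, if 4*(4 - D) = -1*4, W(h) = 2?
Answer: -3680 + √7 ≈ -3677.4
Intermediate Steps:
D = 5 (D = 4 - (-1)*4/4 = 4 - ¼*(-4) = 4 + 1 = 5)
A(y) = √7 (A(y) = √(2 + 5) = √7)
(A(-33) - 3057) - 623 = (√7 - 3057) - 623 = (-3057 + √7) - 623 = -3680 + √7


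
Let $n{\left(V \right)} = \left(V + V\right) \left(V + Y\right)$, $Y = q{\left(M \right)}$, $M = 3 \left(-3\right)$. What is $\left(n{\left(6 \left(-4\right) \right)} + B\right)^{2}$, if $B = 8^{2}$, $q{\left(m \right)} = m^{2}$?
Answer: $7139584$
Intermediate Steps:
$M = -9$
$Y = 81$ ($Y = \left(-9\right)^{2} = 81$)
$n{\left(V \right)} = 2 V \left(81 + V\right)$ ($n{\left(V \right)} = \left(V + V\right) \left(V + 81\right) = 2 V \left(81 + V\right)$)
$B = 64$
$\left(n{\left(6 \left(-4\right) \right)} + B\right)^{2} = \left(2 \cdot 6 \left(-4\right) \left(81 + 6 \left(-4\right)\right) + 64\right)^{2} = \left(2 \left(-24\right) \left(81 - 24\right) + 64\right)^{2} = \left(2 \left(-24\right) 57 + 64\right)^{2} = \left(-2736 + 64\right)^{2} = \left(-2672\right)^{2} = 7139584$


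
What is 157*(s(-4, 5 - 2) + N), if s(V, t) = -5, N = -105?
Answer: -17270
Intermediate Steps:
157*(s(-4, 5 - 2) + N) = 157*(-5 - 105) = 157*(-110) = -17270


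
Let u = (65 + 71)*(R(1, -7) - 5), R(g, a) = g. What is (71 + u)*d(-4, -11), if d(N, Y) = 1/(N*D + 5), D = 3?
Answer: 473/7 ≈ 67.571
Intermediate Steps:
u = -544 (u = (65 + 71)*(1 - 5) = 136*(-4) = -544)
d(N, Y) = 1/(5 + 3*N) (d(N, Y) = 1/(N*3 + 5) = 1/(3*N + 5) = 1/(5 + 3*N))
(71 + u)*d(-4, -11) = (71 - 544)/(5 + 3*(-4)) = -473/(5 - 12) = -473/(-7) = -473*(-⅐) = 473/7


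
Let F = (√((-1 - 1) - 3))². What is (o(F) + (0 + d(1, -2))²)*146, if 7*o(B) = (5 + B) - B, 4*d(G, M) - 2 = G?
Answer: 10439/56 ≈ 186.41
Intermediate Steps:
d(G, M) = ½ + G/4
F = -5 (F = (√(-2 - 3))² = (√(-5))² = (I*√5)² = -5)
o(B) = 5/7 (o(B) = ((5 + B) - B)/7 = (⅐)*5 = 5/7)
(o(F) + (0 + d(1, -2))²)*146 = (5/7 + (0 + (½ + (¼)*1))²)*146 = (5/7 + (0 + (½ + ¼))²)*146 = (5/7 + (0 + ¾)²)*146 = (5/7 + (¾)²)*146 = (5/7 + 9/16)*146 = (143/112)*146 = 10439/56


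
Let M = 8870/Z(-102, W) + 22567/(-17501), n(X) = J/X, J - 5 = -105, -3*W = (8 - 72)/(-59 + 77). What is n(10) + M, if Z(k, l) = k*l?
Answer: -806034303/9520544 ≈ -84.663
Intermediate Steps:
W = 32/27 (W = -(8 - 72)/(3*(-59 + 77)) = -(-64)/(3*18) = -1/3*(-32/9) = 32/27 ≈ 1.1852)
J = -100 (J = 5 - 105 = -100)
n(X) = -100/X
M = -710828863/9520544 (M = 8870/((-102*32/27)) + 22567/(-17501) = 8870/(-1088/9) + 22567*(-1/17501) = 8870*(-9/1088) - 22567/17501 = -39915/544 - 22567/17501 = -710828863/9520544 ≈ -74.663)
n(10) + M = -100/10 - 710828863/9520544 = -100*1/10 - 710828863/9520544 = -10 - 710828863/9520544 = -806034303/9520544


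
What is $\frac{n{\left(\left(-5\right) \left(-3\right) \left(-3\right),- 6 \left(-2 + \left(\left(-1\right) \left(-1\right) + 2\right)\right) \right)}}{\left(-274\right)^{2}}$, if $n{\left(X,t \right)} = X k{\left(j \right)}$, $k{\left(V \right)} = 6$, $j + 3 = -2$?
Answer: $- \frac{135}{37538} \approx -0.0035964$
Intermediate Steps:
$j = -5$ ($j = -3 - 2 = -5$)
$n{\left(X,t \right)} = 6 X$ ($n{\left(X,t \right)} = X 6 = 6 X$)
$\frac{n{\left(\left(-5\right) \left(-3\right) \left(-3\right),- 6 \left(-2 + \left(\left(-1\right) \left(-1\right) + 2\right)\right) \right)}}{\left(-274\right)^{2}} = \frac{6 \left(-5\right) \left(-3\right) \left(-3\right)}{\left(-274\right)^{2}} = \frac{6 \cdot 15 \left(-3\right)}{75076} = 6 \left(-45\right) \frac{1}{75076} = \left(-270\right) \frac{1}{75076} = - \frac{135}{37538}$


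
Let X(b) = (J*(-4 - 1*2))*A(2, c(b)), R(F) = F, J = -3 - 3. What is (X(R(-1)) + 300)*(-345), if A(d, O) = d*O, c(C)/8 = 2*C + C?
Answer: 492660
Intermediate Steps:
c(C) = 24*C (c(C) = 8*(2*C + C) = 8*(3*C) = 24*C)
J = -6
A(d, O) = O*d
X(b) = 1728*b (X(b) = (-6*(-4 - 1*2))*((24*b)*2) = (-6*(-4 - 2))*(48*b) = (-6*(-6))*(48*b) = 36*(48*b) = 1728*b)
(X(R(-1)) + 300)*(-345) = (1728*(-1) + 300)*(-345) = (-1728 + 300)*(-345) = -1428*(-345) = 492660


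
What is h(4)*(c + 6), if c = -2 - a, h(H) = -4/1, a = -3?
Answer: -28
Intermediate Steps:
h(H) = -4 (h(H) = -4*1 = -4)
c = 1 (c = -2 - 1*(-3) = -2 + 3 = 1)
h(4)*(c + 6) = -4*(1 + 6) = -4*7 = -28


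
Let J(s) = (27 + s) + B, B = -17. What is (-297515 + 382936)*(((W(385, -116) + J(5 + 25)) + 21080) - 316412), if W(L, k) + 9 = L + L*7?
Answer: -24961810041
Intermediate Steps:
J(s) = 10 + s (J(s) = (27 + s) - 17 = 10 + s)
W(L, k) = -9 + 8*L (W(L, k) = -9 + (L + L*7) = -9 + (L + 7*L) = -9 + 8*L)
(-297515 + 382936)*(((W(385, -116) + J(5 + 25)) + 21080) - 316412) = (-297515 + 382936)*((((-9 + 8*385) + (10 + (5 + 25))) + 21080) - 316412) = 85421*((((-9 + 3080) + (10 + 30)) + 21080) - 316412) = 85421*(((3071 + 40) + 21080) - 316412) = 85421*((3111 + 21080) - 316412) = 85421*(24191 - 316412) = 85421*(-292221) = -24961810041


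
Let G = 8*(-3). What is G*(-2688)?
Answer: 64512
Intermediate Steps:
G = -24
G*(-2688) = -24*(-2688) = 64512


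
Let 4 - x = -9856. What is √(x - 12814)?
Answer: I*√2954 ≈ 54.351*I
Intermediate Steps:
x = 9860 (x = 4 - 1*(-9856) = 4 + 9856 = 9860)
√(x - 12814) = √(9860 - 12814) = √(-2954) = I*√2954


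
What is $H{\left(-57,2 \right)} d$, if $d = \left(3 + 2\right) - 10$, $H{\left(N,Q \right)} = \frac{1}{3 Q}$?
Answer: $- \frac{5}{6} \approx -0.83333$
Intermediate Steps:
$H{\left(N,Q \right)} = \frac{1}{3 Q}$
$d = -5$ ($d = 5 - 10 = -5$)
$H{\left(-57,2 \right)} d = \frac{1}{3 \cdot 2} \left(-5\right) = \frac{1}{3} \cdot \frac{1}{2} \left(-5\right) = \frac{1}{6} \left(-5\right) = - \frac{5}{6}$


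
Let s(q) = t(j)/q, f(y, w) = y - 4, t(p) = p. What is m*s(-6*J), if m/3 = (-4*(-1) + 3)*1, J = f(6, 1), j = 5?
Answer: -35/4 ≈ -8.7500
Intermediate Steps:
f(y, w) = -4 + y
J = 2 (J = -4 + 6 = 2)
m = 21 (m = 3*((-4*(-1) + 3)*1) = 3*((4 + 3)*1) = 3*(7*1) = 3*7 = 21)
s(q) = 5/q
m*s(-6*J) = 21*(5/((-6*2))) = 21*(5/(-12)) = 21*(5*(-1/12)) = 21*(-5/12) = -35/4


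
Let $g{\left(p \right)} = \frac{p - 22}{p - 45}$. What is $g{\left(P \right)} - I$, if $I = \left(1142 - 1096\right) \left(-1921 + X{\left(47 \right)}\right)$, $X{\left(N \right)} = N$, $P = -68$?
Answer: $\frac{9741142}{113} \approx 86205.0$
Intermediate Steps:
$I = -86204$ ($I = \left(1142 - 1096\right) \left(-1921 + 47\right) = 46 \left(-1874\right) = -86204$)
$g{\left(p \right)} = \frac{-22 + p}{-45 + p}$
$g{\left(P \right)} - I = \frac{-22 - 68}{-45 - 68} - -86204 = \frac{1}{-113} \left(-90\right) + 86204 = \left(- \frac{1}{113}\right) \left(-90\right) + 86204 = \frac{90}{113} + 86204 = \frac{9741142}{113}$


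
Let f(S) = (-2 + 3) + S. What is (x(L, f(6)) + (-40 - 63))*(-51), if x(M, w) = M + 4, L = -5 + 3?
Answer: 5151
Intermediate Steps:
f(S) = 1 + S
L = -2
x(M, w) = 4 + M
(x(L, f(6)) + (-40 - 63))*(-51) = ((4 - 2) + (-40 - 63))*(-51) = (2 - 103)*(-51) = -101*(-51) = 5151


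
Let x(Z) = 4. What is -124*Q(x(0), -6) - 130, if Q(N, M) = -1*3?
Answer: 242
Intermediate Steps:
Q(N, M) = -3
-124*Q(x(0), -6) - 130 = -124*(-3) - 130 = 372 - 130 = 242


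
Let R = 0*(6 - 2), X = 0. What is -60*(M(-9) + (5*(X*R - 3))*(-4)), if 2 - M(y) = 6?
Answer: -3360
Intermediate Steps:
M(y) = -4 (M(y) = 2 - 1*6 = 2 - 6 = -4)
R = 0 (R = 0*4 = 0)
-60*(M(-9) + (5*(X*R - 3))*(-4)) = -60*(-4 + (5*(0*0 - 3))*(-4)) = -60*(-4 + (5*(0 - 3))*(-4)) = -60*(-4 + (5*(-3))*(-4)) = -60*(-4 - 15*(-4)) = -60*(-4 + 60) = -60*56 = -3360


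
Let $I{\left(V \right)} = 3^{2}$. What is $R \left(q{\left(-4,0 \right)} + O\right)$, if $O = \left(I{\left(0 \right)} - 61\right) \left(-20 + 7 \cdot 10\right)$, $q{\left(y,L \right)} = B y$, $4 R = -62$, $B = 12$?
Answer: $41044$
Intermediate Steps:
$R = - \frac{31}{2}$ ($R = \frac{1}{4} \left(-62\right) = - \frac{31}{2} \approx -15.5$)
$q{\left(y,L \right)} = 12 y$
$I{\left(V \right)} = 9$
$O = -2600$ ($O = \left(9 - 61\right) \left(-20 + 7 \cdot 10\right) = - 52 \left(-20 + 70\right) = \left(-52\right) 50 = -2600$)
$R \left(q{\left(-4,0 \right)} + O\right) = - \frac{31 \left(12 \left(-4\right) - 2600\right)}{2} = - \frac{31 \left(-48 - 2600\right)}{2} = \left(- \frac{31}{2}\right) \left(-2648\right) = 41044$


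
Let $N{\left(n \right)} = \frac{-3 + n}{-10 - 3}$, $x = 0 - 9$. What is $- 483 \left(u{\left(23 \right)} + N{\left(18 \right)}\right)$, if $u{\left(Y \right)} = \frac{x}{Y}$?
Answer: $\frac{9702}{13} \approx 746.31$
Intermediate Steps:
$x = -9$
$u{\left(Y \right)} = - \frac{9}{Y}$
$N{\left(n \right)} = \frac{3}{13} - \frac{n}{13}$ ($N{\left(n \right)} = \frac{-3 + n}{-13} = \left(-3 + n\right) \left(- \frac{1}{13}\right) = \frac{3}{13} - \frac{n}{13}$)
$- 483 \left(u{\left(23 \right)} + N{\left(18 \right)}\right) = - 483 \left(- \frac{9}{23} + \left(\frac{3}{13} - \frac{18}{13}\right)\right) = - 483 \left(\left(-9\right) \frac{1}{23} + \left(\frac{3}{13} - \frac{18}{13}\right)\right) = - 483 \left(- \frac{9}{23} - \frac{15}{13}\right) = \left(-483\right) \left(- \frac{462}{299}\right) = \frac{9702}{13}$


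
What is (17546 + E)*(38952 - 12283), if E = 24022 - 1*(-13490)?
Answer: 1468341802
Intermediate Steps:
E = 37512 (E = 24022 + 13490 = 37512)
(17546 + E)*(38952 - 12283) = (17546 + 37512)*(38952 - 12283) = 55058*26669 = 1468341802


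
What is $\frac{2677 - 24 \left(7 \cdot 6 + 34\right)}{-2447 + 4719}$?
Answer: $\frac{853}{2272} \approx 0.37544$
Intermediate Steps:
$\frac{2677 - 24 \left(7 \cdot 6 + 34\right)}{-2447 + 4719} = \frac{2677 - 24 \left(42 + 34\right)}{2272} = \left(2677 - 1824\right) \frac{1}{2272} = 853 \cdot \frac{1}{2272} = \frac{853}{2272}$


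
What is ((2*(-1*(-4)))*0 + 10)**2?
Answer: 100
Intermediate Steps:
((2*(-1*(-4)))*0 + 10)**2 = ((2*4)*0 + 10)**2 = (8*0 + 10)**2 = (0 + 10)**2 = 10**2 = 100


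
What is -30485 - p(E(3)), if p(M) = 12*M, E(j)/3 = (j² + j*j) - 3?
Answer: -31025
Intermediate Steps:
E(j) = -9 + 6*j² (E(j) = 3*((j² + j*j) - 3) = 3*((j² + j²) - 3) = 3*(2*j² - 3) = 3*(-3 + 2*j²) = -9 + 6*j²)
-30485 - p(E(3)) = -30485 - 12*(-9 + 6*3²) = -30485 - 12*(-9 + 6*9) = -30485 - 12*(-9 + 54) = -30485 - 12*45 = -30485 - 1*540 = -30485 - 540 = -31025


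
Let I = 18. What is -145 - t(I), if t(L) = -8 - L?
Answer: -119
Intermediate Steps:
-145 - t(I) = -145 - (-8 - 1*18) = -145 - (-8 - 18) = -145 - 1*(-26) = -145 + 26 = -119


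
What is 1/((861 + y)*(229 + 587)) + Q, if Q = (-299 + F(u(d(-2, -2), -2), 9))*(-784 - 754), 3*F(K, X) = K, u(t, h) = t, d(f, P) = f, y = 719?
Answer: 594212821121/1289280 ≈ 4.6089e+5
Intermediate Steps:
F(K, X) = K/3
Q = 1382662/3 (Q = (-299 + (1/3)*(-2))*(-784 - 754) = (-299 - 2/3)*(-1538) = -899/3*(-1538) = 1382662/3 ≈ 4.6089e+5)
1/((861 + y)*(229 + 587)) + Q = 1/((861 + 719)*(229 + 587)) + 1382662/3 = 1/(1580*816) + 1382662/3 = (1/1580)*(1/816) + 1382662/3 = 1/1289280 + 1382662/3 = 594212821121/1289280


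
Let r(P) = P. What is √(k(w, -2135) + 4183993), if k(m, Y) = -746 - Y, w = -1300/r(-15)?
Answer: √4185382 ≈ 2045.8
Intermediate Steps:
w = 260/3 (w = -1300/(-15) = -1300*(-1/15) = 260/3 ≈ 86.667)
√(k(w, -2135) + 4183993) = √((-746 - 1*(-2135)) + 4183993) = √((-746 + 2135) + 4183993) = √(1389 + 4183993) = √4185382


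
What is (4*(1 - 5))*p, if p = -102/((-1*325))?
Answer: -1632/325 ≈ -5.0215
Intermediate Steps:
p = 102/325 (p = -102/(-325) = -102*(-1/325) = 102/325 ≈ 0.31385)
(4*(1 - 5))*p = (4*(1 - 5))*(102/325) = (4*(-4))*(102/325) = -16*102/325 = -1632/325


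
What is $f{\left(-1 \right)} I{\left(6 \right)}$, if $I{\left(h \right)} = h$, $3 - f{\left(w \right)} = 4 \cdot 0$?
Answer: $18$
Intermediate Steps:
$f{\left(w \right)} = 3$ ($f{\left(w \right)} = 3 - 4 \cdot 0 = 3 - 0 = 3 + 0 = 3$)
$f{\left(-1 \right)} I{\left(6 \right)} = 3 \cdot 6 = 18$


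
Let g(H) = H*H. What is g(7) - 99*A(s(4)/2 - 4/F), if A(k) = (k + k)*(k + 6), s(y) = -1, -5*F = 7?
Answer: -377437/98 ≈ -3851.4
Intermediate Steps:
g(H) = H**2
F = -7/5 (F = -1/5*7 = -7/5 ≈ -1.4000)
A(k) = 2*k*(6 + k) (A(k) = (2*k)*(6 + k) = 2*k*(6 + k))
g(7) - 99*A(s(4)/2 - 4/F) = 7**2 - 198*(-1/2 - 4/(-7/5))*(6 + (-1/2 - 4/(-7/5))) = 49 - 198*(-1*1/2 - 4*(-5/7))*(6 + (-1*1/2 - 4*(-5/7))) = 49 - 198*(-1/2 + 20/7)*(6 + (-1/2 + 20/7)) = 49 - 198*33*(6 + 33/14)/14 = 49 - 198*33*117/(14*14) = 49 - 99*3861/98 = 49 - 382239/98 = -377437/98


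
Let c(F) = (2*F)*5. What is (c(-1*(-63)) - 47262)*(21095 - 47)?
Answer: -981510336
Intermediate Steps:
c(F) = 10*F
(c(-1*(-63)) - 47262)*(21095 - 47) = (10*(-1*(-63)) - 47262)*(21095 - 47) = (10*63 - 47262)*21048 = (630 - 47262)*21048 = -46632*21048 = -981510336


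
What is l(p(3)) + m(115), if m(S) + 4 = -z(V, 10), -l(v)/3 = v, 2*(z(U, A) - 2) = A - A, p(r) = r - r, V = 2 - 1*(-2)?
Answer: -6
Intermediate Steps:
V = 4 (V = 2 + 2 = 4)
p(r) = 0
z(U, A) = 2 (z(U, A) = 2 + (A - A)/2 = 2 + (1/2)*0 = 2 + 0 = 2)
l(v) = -3*v
m(S) = -6 (m(S) = -4 - 1*2 = -4 - 2 = -6)
l(p(3)) + m(115) = -3*0 - 6 = 0 - 6 = -6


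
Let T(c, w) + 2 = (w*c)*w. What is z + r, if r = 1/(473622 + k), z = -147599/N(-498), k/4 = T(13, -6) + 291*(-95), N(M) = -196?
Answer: 26929880445/35760788 ≈ 753.06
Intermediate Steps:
T(c, w) = -2 + c*w**2 (T(c, w) = -2 + (w*c)*w = -2 + (c*w)*w = -2 + c*w**2)
k = -108716 (k = 4*((-2 + 13*(-6)**2) + 291*(-95)) = 4*((-2 + 13*36) - 27645) = 4*((-2 + 468) - 27645) = 4*(466 - 27645) = 4*(-27179) = -108716)
z = 147599/196 (z = -147599/(-196) = -147599*(-1/196) = 147599/196 ≈ 753.06)
r = 1/364906 (r = 1/(473622 - 108716) = 1/364906 ≈ 2.7404e-6)
z + r = 147599/196 + 1/364906 = 26929880445/35760788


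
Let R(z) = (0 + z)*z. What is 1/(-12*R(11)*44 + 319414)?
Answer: 1/255526 ≈ 3.9135e-6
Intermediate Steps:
R(z) = z**2 (R(z) = z*z = z**2)
1/(-12*R(11)*44 + 319414) = 1/(-12*11**2*44 + 319414) = 1/(-12*121*44 + 319414) = 1/(-1452*44 + 319414) = 1/(-63888 + 319414) = 1/255526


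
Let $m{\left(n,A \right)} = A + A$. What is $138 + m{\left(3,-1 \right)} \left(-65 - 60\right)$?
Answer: $388$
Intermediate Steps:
$m{\left(n,A \right)} = 2 A$
$138 + m{\left(3,-1 \right)} \left(-65 - 60\right) = 138 + 2 \left(-1\right) \left(-65 - 60\right) = 138 - -250 = 138 + 250 = 388$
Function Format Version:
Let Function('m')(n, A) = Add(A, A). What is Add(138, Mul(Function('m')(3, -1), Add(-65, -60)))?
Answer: 388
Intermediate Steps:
Function('m')(n, A) = Mul(2, A)
Add(138, Mul(Function('m')(3, -1), Add(-65, -60))) = Add(138, Mul(Mul(2, -1), Add(-65, -60))) = Add(138, Mul(-2, -125)) = Add(138, 250) = 388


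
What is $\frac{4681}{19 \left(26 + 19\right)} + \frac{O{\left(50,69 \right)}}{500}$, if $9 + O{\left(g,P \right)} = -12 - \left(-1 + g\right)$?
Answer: $\frac{45613}{8550} \approx 5.3349$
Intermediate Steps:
$O{\left(g,P \right)} = -20 - g$ ($O{\left(g,P \right)} = -9 - \left(11 + g\right) = -20 - g$)
$\frac{4681}{19 \left(26 + 19\right)} + \frac{O{\left(50,69 \right)}}{500} = \frac{4681}{19 \left(26 + 19\right)} + \frac{-20 - 50}{500} = \frac{4681}{19 \cdot 45} + \left(-20 - 50\right) \frac{1}{500} = \frac{4681}{855} - \frac{7}{50} = \frac{45613}{8550}$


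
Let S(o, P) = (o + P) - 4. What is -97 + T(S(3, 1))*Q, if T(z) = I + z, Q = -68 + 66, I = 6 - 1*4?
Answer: -101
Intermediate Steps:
I = 2 (I = 6 - 4 = 2)
S(o, P) = -4 + P + o (S(o, P) = (P + o) - 4 = -4 + P + o)
Q = -2
T(z) = 2 + z
-97 + T(S(3, 1))*Q = -97 + (2 + (-4 + 1 + 3))*(-2) = -97 + (2 + 0)*(-2) = -97 + 2*(-2) = -97 - 4 = -101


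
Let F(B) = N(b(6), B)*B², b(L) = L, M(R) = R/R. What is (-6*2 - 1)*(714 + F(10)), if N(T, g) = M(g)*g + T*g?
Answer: -100282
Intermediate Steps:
M(R) = 1
N(T, g) = g + T*g (N(T, g) = 1*g + T*g = g + T*g)
F(B) = 7*B³ (F(B) = (B*(1 + 6))*B² = (B*7)*B² = (7*B)*B² = 7*B³)
(-6*2 - 1)*(714 + F(10)) = (-6*2 - 1)*(714 + 7*10³) = (-12 - 1)*(714 + 7*1000) = -13*(714 + 7000) = -13*7714 = -100282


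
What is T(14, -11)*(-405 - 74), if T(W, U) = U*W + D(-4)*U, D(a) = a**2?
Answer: 158070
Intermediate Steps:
T(W, U) = 16*U + U*W (T(W, U) = U*W + (-4)**2*U = U*W + 16*U = 16*U + U*W)
T(14, -11)*(-405 - 74) = (-11*(16 + 14))*(-405 - 74) = -11*30*(-479) = -330*(-479) = 158070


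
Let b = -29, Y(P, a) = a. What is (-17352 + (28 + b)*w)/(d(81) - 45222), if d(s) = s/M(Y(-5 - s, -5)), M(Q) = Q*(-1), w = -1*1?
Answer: 86755/226029 ≈ 0.38382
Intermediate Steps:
w = -1
M(Q) = -Q
d(s) = s/5 (d(s) = s/((-1*(-5))) = s/5)
(-17352 + (28 + b)*w)/(d(81) - 45222) = (-17352 + (28 - 29)*(-1))/((⅕)*81 - 45222) = (-17352 - 1*(-1))/(81/5 - 45222) = (-17352 + 1)/(-226029/5) = -17351*(-5/226029) = 86755/226029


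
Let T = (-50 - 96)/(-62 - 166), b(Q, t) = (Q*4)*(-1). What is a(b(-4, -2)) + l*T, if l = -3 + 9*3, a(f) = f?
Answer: 596/19 ≈ 31.368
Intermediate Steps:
b(Q, t) = -4*Q (b(Q, t) = (4*Q)*(-1) = -4*Q)
T = 73/114 (T = -146/(-228) = -146*(-1/228) = 73/114 ≈ 0.64035)
l = 24 (l = -3 + 27 = 24)
a(b(-4, -2)) + l*T = -4*(-4) + 24*(73/114) = 16 + 292/19 = 596/19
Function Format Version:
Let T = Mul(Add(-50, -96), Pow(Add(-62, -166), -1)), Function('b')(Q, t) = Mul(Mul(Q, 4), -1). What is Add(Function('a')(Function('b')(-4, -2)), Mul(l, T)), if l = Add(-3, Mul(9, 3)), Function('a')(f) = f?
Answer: Rational(596, 19) ≈ 31.368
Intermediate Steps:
Function('b')(Q, t) = Mul(-4, Q) (Function('b')(Q, t) = Mul(Mul(4, Q), -1) = Mul(-4, Q))
T = Rational(73, 114) (T = Mul(-146, Pow(-228, -1)) = Mul(-146, Rational(-1, 228)) = Rational(73, 114) ≈ 0.64035)
l = 24 (l = Add(-3, 27) = 24)
Add(Function('a')(Function('b')(-4, -2)), Mul(l, T)) = Add(Mul(-4, -4), Mul(24, Rational(73, 114))) = Add(16, Rational(292, 19)) = Rational(596, 19)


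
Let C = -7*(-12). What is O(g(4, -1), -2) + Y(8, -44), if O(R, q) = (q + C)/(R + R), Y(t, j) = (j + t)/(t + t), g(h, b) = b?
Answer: -173/4 ≈ -43.250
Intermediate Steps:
Y(t, j) = (j + t)/(2*t) (Y(t, j) = (j + t)/((2*t)) = (j + t)*(1/(2*t)) = (j + t)/(2*t))
C = 84
O(R, q) = (84 + q)/(2*R) (O(R, q) = (q + 84)/(R + R) = (84 + q)/((2*R)) = (84 + q)*(1/(2*R)) = (84 + q)/(2*R))
O(g(4, -1), -2) + Y(8, -44) = (½)*(84 - 2)/(-1) + (½)*(-44 + 8)/8 = (½)*(-1)*82 + (½)*(⅛)*(-36) = -41 - 9/4 = -173/4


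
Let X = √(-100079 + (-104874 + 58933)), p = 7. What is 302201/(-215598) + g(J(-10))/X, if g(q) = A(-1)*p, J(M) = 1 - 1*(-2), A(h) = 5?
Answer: -302201/215598 - I*√745/298 ≈ -1.4017 - 0.091593*I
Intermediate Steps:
J(M) = 3 (J(M) = 1 + 2 = 3)
X = 14*I*√745 (X = √(-100079 - 45941) = √(-146020) = 14*I*√745 ≈ 382.13*I)
g(q) = 35 (g(q) = 5*7 = 35)
302201/(-215598) + g(J(-10))/X = 302201/(-215598) + 35/((14*I*√745)) = 302201*(-1/215598) + 35*(-I*√745/10430) = -302201/215598 - I*√745/298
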